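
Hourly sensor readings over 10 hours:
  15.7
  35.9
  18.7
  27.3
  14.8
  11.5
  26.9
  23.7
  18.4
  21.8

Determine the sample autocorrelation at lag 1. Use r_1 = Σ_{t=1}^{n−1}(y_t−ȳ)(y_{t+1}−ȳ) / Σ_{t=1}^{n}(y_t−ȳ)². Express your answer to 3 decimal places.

Mean ȳ = (15.7 + 35.9 + 18.7 + 27.3 + 14.8 + 11.5 + 26.9 + 23.7 + 18.4 + 21.8)/10 = 21.4700
Numerator Σ_{t=1}^{9}(y_t−ȳ)(y_{t+1}−ȳ) = -161.6549
Denominator Σ(y_t−ȳ)² = 471.0610
r_1 = -161.6549 / 471.0610 = -0.343

-0.343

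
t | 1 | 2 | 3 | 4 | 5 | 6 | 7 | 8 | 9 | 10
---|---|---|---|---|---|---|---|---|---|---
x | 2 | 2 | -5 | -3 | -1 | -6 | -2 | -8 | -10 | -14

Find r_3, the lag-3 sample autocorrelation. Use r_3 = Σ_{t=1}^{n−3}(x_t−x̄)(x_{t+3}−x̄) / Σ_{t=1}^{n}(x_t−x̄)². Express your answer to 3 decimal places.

0.038

Mean x̄ = (2 + 2 − 5 − 3 − 1 − 6 − 2 − 8 − 10 − 14)/10 = -4.5000
Numerator Σ_{t=1}^{7}(x_t−x̄)(x_{t+3}−x̄) = 9.2500
Denominator Σ(x_t−x̄)² = 240.5000
r_3 = 9.2500 / 240.5000 = 0.038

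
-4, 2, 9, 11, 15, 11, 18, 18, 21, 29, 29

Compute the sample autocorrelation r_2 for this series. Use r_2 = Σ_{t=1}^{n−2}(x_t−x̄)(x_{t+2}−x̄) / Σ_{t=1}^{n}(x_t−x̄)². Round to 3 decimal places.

0.300

Mean x̄ = (-4 + 2 + 9 + 11 + 15 + 11 + 18 + 18 + 21 + 29 + 29)/11 = 14.4545
Numerator Σ_{t=1}^{9}(x_t−x̄)(x_{t+2}−x̄) = 312.3140
Denominator Σ(x_t−x̄)² = 1040.7273
r_2 = 312.3140 / 1040.7273 = 0.300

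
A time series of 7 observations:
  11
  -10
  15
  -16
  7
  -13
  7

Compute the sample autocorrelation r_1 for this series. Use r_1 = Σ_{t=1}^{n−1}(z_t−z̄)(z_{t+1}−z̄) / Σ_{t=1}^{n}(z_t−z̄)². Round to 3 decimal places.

-0.817

Mean z̄ = (11 − 10 + 15 − 16 + 7 − 13 + 7)/7 = 0.1429
Σ(z_t−z̄)(z_{t+1}−z̄) = (-110.1224) + (-150.6939) + (-239.8367) + (-110.6939) + (-90.1224) + (-90.1224) = -791.5918
Denominator Σ(z_t−z̄)² = 968.8571
r_1 = -791.5918 / 968.8571 = -0.817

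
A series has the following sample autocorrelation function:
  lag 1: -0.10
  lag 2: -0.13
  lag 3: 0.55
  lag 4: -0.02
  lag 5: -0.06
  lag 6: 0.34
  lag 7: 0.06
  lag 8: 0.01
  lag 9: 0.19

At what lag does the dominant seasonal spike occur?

3

The largest autocorrelation is r_3 = 0.55, with weaker echoes at lags 6 (0.34) and 9 (0.19); the remaining lags stay at or below 0.06.
The dominant spike at lag 3 indicates a seasonal period of 3.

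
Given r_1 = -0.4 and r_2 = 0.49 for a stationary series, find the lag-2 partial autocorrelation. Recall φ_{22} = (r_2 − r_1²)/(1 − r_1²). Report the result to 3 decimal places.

0.393

φ_{22} = (r_2 − r_1²) / (1 − r_1²)
r_1² = (-0.4)² = 0.16
Numerator = 0.49 − 0.1600 = 0.3300; denominator = 1 − 0.1600 = 0.8400
φ_{22} = 0.3300 / 0.8400 = 0.393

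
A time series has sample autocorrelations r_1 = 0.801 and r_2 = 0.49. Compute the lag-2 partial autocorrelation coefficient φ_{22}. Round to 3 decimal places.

-0.423

φ_{22} = (r_2 − r_1²) / (1 − r_1²)
r_1² = (0.801)² = 0.641601
Numerator = 0.49 − 0.6416 = -0.1516; denominator = 1 − 0.6416 = 0.3584
φ_{22} = -0.1516 / 0.3584 = -0.423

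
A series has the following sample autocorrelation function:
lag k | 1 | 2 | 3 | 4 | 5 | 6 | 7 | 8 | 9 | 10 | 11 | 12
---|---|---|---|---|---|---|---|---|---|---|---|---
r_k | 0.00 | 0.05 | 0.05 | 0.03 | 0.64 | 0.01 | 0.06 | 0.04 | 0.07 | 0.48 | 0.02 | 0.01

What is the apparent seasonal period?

5

The largest autocorrelation is r_5 = 0.64, with a weaker echo at lag 10 (0.48); the remaining lags stay at or below 0.07.
The dominant spike at lag 5 indicates a seasonal period of 5.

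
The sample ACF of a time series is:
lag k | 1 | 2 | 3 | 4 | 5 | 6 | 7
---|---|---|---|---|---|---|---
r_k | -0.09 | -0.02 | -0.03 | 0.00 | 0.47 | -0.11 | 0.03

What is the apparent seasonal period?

The largest autocorrelation is r_5 = 0.47; the remaining lags stay at or below 0.03.
The dominant spike at lag 5 indicates a seasonal period of 5.

5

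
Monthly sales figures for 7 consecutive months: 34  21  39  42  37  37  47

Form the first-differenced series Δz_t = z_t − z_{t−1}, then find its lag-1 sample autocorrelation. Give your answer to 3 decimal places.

-0.391

First differences Δz: -13, 18, 3, -5, 0, 10
Mean of differences = 2.1667
Numerator Σ(Δz_t−Δz̄)(Δz_{t+1}−Δz̄) = -234.3611
Denominator Σ(Δz_t−Δz̄)² = 598.8333
r_1(Δz) = -234.3611 / 598.8333 = -0.391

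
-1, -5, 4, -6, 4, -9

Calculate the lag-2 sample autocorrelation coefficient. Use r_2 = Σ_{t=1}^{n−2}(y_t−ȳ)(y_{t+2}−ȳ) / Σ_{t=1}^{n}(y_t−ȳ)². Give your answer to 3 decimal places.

Mean ȳ = (-1 − 5 + 4 − 6 + 4 − 9)/6 = -2.1667
Deviations from mean: 1.1667, -2.8333, 6.1667, -3.8333, 6.1667, -6.8333
Numerator Σ_{t=1}^{4}(y_t−ȳ)(y_{t+2}−ȳ) = 82.2778
Denominator Σ(y_t−ȳ)² = 146.8333
r_2 = 82.2778 / 146.8333 = 0.560

0.560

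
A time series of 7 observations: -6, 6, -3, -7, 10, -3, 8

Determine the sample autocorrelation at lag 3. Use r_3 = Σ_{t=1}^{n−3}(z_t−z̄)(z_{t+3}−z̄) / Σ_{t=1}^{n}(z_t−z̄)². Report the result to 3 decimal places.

0.195

Mean z̄ = (-6 + 6 − 3 − 7 + 10 − 3 + 8)/7 = 0.7143
Deviations from mean: -6.7143, 5.2857, -3.7143, -7.7143, 9.2857, -3.7143, 7.2857
Numerator Σ_{t=1}^{4}(z_t−z̄)(z_{t+3}−z̄) = 58.4694
Denominator Σ(z_t−z̄)² = 299.4286
r_3 = 58.4694 / 299.4286 = 0.195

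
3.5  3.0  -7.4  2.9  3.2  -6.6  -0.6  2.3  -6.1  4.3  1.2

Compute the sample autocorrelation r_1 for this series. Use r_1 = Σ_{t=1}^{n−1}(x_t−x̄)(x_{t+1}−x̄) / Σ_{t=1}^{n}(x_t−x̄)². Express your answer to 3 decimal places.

Mean x̄ = (3.5 + 3.0 − 7.4 + 2.9 + 3.2 − 6.6 − 0.6 + 2.3 − 6.1 + 4.3 + 1.2)/11 = -0.0273
Numerator Σ_{t=1}^{10}(x_t−x̄)(x_{t+1}−x̄) = -77.6571
Denominator Σ(x_t−x̄)² = 201.0018
r_1 = -77.6571 / 201.0018 = -0.386

-0.386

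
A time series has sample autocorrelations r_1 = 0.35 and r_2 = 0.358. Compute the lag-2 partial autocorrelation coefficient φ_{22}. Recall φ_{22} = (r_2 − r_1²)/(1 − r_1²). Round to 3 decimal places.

0.268

φ_{22} = (r_2 − r_1²) / (1 − r_1²)
r_1² = (0.35)² = 0.1225
Numerator = 0.358 − 0.1225 = 0.2355; denominator = 1 − 0.1225 = 0.8775
φ_{22} = 0.2355 / 0.8775 = 0.268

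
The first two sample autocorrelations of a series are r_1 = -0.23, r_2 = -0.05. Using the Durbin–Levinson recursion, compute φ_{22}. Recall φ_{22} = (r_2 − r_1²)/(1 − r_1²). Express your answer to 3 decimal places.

-0.109

φ_{22} = (r_2 − r_1²) / (1 − r_1²)
r_1² = (-0.23)² = 0.0529
Numerator = -0.05 − 0.0529 = -0.1029; denominator = 1 − 0.0529 = 0.9471
φ_{22} = -0.1029 / 0.9471 = -0.109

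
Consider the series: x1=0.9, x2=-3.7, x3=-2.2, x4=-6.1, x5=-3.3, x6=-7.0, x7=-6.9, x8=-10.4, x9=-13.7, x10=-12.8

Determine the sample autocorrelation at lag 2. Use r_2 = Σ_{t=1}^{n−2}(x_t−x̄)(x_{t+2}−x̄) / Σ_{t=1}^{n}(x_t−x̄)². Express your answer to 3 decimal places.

Mean x̄ = (0.9 − 3.7 − 2.2 − 6.1 − 3.3 − 7.0 − 6.9 − 10.4 − 13.7 − 12.8)/10 = -6.5200
Numerator Σ_{t=1}^{8}(x_t−x̄)(x_{t+2}−x̄) = 74.6812
Denominator Σ(x_t−x̄)² = 198.6360
r_2 = 74.6812 / 198.6360 = 0.376

0.376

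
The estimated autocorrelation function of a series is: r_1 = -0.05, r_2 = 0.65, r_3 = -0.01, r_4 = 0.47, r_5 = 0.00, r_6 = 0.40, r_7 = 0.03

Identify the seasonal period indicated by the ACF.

2

The largest autocorrelation is r_2 = 0.65, with weaker echoes at lags 4 (0.47) and 6 (0.40); the remaining lags stay at or below 0.03.
The dominant spike at lag 2 indicates a seasonal period of 2.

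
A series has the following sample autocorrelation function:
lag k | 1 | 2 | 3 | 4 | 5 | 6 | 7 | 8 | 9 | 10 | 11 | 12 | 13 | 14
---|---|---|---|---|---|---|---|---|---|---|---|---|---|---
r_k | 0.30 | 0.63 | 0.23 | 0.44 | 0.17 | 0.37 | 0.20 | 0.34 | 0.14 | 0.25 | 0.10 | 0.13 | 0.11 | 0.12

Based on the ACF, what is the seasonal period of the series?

2

The largest autocorrelation is r_2 = 0.63, with weaker echoes at lags 4 (0.44), 6 (0.37) and 8 (0.34); the remaining lags stay at or below 0.30.
The dominant spike at lag 2 indicates a seasonal period of 2.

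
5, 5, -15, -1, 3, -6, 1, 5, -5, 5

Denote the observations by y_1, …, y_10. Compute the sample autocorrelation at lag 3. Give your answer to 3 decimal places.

0.373

Mean ȳ = (5 + 5 − 15 − 1 + 3 − 6 + 1 + 5 − 5 + 5)/10 = -0.3000
Σ(y_t−ȳ)(y_{t+3}−ȳ) = (-3.7100) + (17.4900) + (83.7900) + (-0.9100) + (17.4900) + (26.7900) + (6.8900) = 147.8300
Denominator Σ(y_t−ȳ)² = 396.1000
r_3 = 147.8300 / 396.1000 = 0.373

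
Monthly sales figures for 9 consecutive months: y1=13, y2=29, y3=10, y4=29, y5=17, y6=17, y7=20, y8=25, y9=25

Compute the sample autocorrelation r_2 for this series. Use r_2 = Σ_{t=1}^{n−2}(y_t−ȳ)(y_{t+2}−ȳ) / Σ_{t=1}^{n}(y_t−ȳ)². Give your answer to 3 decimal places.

Mean ȳ = (13 + 29 + 10 + 29 + 17 + 17 + 20 + 25 + 25)/9 = 20.5556
Numerator Σ_{t=1}^{7}(y_t−ȳ)(y_{t+2}−ȳ) = 142.2716
Denominator Σ(y_t−ȳ)² = 376.2222
r_2 = 142.2716 / 376.2222 = 0.378

0.378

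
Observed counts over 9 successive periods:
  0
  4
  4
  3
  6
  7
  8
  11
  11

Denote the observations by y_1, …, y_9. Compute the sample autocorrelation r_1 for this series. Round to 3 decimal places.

Mean ȳ = (0 + 4 + 4 + 3 + 6 + 7 + 8 + 11 + 11)/9 = 6.0000
Numerator Σ_{t=1}^{8}(y_t−ȳ)(y_{t+1}−ȳ) = 59.0000
Denominator Σ(y_t−ȳ)² = 108.0000
r_1 = 59.0000 / 108.0000 = 0.546

0.546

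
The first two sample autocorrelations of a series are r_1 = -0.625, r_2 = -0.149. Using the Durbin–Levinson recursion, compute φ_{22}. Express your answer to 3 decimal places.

φ_{22} = (r_2 − r_1²) / (1 − r_1²)
r_1² = (-0.625)² = 0.390625
Numerator = -0.149 − 0.3906 = -0.5396; denominator = 1 − 0.3906 = 0.6094
φ_{22} = -0.5396 / 0.6094 = -0.886

-0.886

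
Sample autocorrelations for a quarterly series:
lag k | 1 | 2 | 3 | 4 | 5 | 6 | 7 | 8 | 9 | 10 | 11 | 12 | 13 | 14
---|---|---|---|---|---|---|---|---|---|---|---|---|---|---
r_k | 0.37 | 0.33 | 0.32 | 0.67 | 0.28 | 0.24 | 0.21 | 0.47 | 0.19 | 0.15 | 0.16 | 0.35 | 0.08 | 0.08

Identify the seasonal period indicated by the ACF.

4

The largest autocorrelation is r_4 = 0.67, with a weaker echo at lag 8 (0.47); the remaining lags stay at or below 0.37. The elevated value at lag 1 (0.37), dropping to 0.33 at lag 2, reflects decaying short-term dependence rather than seasonality.
The dominant spike at lag 4 indicates a seasonal period of 4.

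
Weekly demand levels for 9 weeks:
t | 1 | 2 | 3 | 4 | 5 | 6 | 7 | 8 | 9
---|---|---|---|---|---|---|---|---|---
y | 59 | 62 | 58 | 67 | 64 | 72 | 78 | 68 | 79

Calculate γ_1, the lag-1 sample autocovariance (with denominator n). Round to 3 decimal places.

Mean ȳ = (59 + 62 + 58 + 67 + 64 + 72 + 78 + 68 + 79)/9 = 67.4444
Σ_{t=1}^{8}(y_t−ȳ)(y_{t+1}−ȳ) = 147.8025
γ_1 = 147.8025 / 9 = 16.422

16.422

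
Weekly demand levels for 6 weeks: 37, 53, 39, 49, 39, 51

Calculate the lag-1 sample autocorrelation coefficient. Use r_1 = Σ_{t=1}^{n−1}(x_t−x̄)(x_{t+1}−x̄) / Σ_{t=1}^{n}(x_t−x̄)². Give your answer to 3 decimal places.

-0.780

Mean x̄ = (37 + 53 + 39 + 49 + 39 + 51)/6 = 44.6667
Deviations from mean: -7.6667, 8.3333, -5.6667, 4.3333, -5.6667, 6.3333
Σ(x_t−x̄)(x_{t+1}−x̄) = (-63.8889) + (-47.2222) + (-24.5556) + (-24.5556) + (-35.8889) = -196.1111
Denominator Σ(x_t−x̄)² = 251.3333
r_1 = -196.1111 / 251.3333 = -0.780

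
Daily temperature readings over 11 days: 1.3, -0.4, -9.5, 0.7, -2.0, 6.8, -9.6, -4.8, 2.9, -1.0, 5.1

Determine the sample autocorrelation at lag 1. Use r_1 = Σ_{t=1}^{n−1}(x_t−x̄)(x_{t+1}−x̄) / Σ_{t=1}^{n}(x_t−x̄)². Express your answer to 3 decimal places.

-0.270

Mean x̄ = (1.3 − 0.4 − 9.5 + 0.7 − 2.0 + 6.8 − 9.6 − 4.8 + 2.9 − 1.0 + 5.1)/11 = -0.9545
Numerator Σ_{t=1}^{10}(x_t−x̄)(x_{t+1}−x̄) = -76.5330
Denominator Σ(x_t−x̄)² = 283.4273
r_1 = -76.5330 / 283.4273 = -0.270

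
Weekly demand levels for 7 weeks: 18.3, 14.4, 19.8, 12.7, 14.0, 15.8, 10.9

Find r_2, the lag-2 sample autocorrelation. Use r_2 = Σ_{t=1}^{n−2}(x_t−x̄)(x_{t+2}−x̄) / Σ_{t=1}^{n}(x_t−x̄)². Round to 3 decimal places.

Mean x̄ = (18.3 + 14.4 + 19.8 + 12.7 + 14.0 + 15.8 + 10.9)/7 = 15.1286
Σ(x_t−x̄)(x_{t+2}−x̄) = (14.8151) + (1.7694) + (-5.2720) + (-1.6306) + (4.7722) = 14.4541
Denominator Σ(x_t−x̄)² = 57.9143
r_2 = 14.4541 / 57.9143 = 0.250

0.250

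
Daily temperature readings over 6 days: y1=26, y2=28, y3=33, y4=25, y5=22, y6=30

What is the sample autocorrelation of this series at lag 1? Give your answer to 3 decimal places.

-0.161

Mean ȳ = (26 + 28 + 33 + 25 + 22 + 30)/6 = 27.3333
Deviations from mean: -1.3333, 0.6667, 5.6667, -2.3333, -5.3333, 2.6667
Numerator Σ_{t=1}^{5}(y_t−ȳ)(y_{t+1}−ȳ) = -12.1111
Denominator Σ(y_t−ȳ)² = 75.3333
r_1 = -12.1111 / 75.3333 = -0.161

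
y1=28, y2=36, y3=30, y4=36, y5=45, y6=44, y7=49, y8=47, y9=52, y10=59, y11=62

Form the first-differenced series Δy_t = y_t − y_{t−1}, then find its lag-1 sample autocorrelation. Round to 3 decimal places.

First differences Δy: 8, -6, 6, 9, -1, 5, -2, 5, 7, 3
Mean of differences = 3.4000
Numerator Σ(Δy_t−Δȳ)(Δy_{t+1}−Δȳ) = -97.7600
Denominator Σ(Δy_t−Δȳ)² = 214.4000
r_1(Δy) = -97.7600 / 214.4000 = -0.456

-0.456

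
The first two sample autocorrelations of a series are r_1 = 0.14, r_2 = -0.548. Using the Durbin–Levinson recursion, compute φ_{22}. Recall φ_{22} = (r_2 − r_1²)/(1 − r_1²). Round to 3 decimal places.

φ_{22} = (r_2 − r_1²) / (1 − r_1²)
r_1² = (0.14)² = 0.0196
Numerator = -0.548 − 0.0196 = -0.5676; denominator = 1 − 0.0196 = 0.9804
φ_{22} = -0.5676 / 0.9804 = -0.579

-0.579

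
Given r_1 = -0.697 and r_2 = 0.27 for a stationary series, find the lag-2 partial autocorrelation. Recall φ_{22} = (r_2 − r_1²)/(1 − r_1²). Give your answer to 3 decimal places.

φ_{22} = (r_2 − r_1²) / (1 − r_1²)
r_1² = (-0.697)² = 0.485809
Numerator = 0.27 − 0.4858 = -0.2158; denominator = 1 − 0.4858 = 0.5142
φ_{22} = -0.2158 / 0.5142 = -0.420

-0.420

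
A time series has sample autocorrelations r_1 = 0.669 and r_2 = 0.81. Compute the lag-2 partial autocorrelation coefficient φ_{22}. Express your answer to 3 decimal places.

φ_{22} = (r_2 − r_1²) / (1 − r_1²)
r_1² = (0.669)² = 0.447561
Numerator = 0.81 − 0.4476 = 0.3624; denominator = 1 − 0.4476 = 0.5524
φ_{22} = 0.3624 / 0.5524 = 0.656

0.656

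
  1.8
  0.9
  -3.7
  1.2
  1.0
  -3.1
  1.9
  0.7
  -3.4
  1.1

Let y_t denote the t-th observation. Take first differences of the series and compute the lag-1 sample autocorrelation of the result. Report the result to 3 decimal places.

First differences Δy: -0.9, -4.6, 4.9, -0.2, -4.1, 5.0, -1.2, -4.1, 4.5
Mean of differences = -0.0778
Numerator Σ(Δy_t−Δȳ)(Δy_{t+1}−Δȳ) = -58.9305
Denominator Σ(Δy_t−Δȳ)² = 126.2756
r_1(Δy) = -58.9305 / 126.2756 = -0.467

-0.467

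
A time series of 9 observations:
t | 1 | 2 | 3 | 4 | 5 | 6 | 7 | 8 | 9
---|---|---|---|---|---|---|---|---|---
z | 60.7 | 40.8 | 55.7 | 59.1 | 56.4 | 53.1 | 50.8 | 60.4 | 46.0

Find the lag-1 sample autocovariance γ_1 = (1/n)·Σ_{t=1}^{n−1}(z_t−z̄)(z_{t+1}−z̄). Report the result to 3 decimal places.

Mean z̄ = (60.7 + 40.8 + 55.7 + 59.1 + 56.4 + 53.1 + 50.8 + 60.4 + 46.0)/9 = 53.6667
Σ_{t=1}^{8}(z_t−z̄)(z_{t+1}−z̄) = -161.6078
γ_1 = -161.6078 / 9 = -17.956

-17.956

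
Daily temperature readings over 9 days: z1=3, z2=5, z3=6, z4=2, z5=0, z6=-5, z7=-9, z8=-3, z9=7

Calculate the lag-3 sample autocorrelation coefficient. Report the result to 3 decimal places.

-0.326

Mean z̄ = (3 + 5 + 6 + 2 + 0 − 5 − 9 − 3 + 7)/9 = 0.6667
Σ(z_t−z̄)(z_{t+3}−z̄) = (3.1111) + (-2.8889) + (-30.2222) + (-12.8889) + (2.4444) + (-35.8889) = -76.3333
Denominator Σ(z_t−z̄)² = 234.0000
r_3 = -76.3333 / 234.0000 = -0.326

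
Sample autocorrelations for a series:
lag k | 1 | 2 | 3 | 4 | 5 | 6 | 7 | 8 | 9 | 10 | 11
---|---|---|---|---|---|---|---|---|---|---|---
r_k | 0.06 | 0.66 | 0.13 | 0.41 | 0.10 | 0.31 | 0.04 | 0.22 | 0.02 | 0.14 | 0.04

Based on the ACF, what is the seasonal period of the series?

The largest autocorrelation is r_2 = 0.66, with weaker echoes at lags 4 (0.41), 6 (0.31) and 8 (0.22); the remaining lags stay at or below 0.14.
The dominant spike at lag 2 indicates a seasonal period of 2.

2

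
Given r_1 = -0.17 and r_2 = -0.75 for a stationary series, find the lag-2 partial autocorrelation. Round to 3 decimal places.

-0.802

φ_{22} = (r_2 − r_1²) / (1 − r_1²)
r_1² = (-0.17)² = 0.0289
Numerator = -0.75 − 0.0289 = -0.7789; denominator = 1 − 0.0289 = 0.9711
φ_{22} = -0.7789 / 0.9711 = -0.802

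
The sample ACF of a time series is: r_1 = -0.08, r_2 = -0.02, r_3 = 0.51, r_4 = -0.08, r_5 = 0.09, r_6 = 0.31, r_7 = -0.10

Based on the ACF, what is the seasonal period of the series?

3

The largest autocorrelation is r_3 = 0.51, with a weaker echo at lag 6 (0.31); the remaining lags stay at or below 0.09.
The dominant spike at lag 3 indicates a seasonal period of 3.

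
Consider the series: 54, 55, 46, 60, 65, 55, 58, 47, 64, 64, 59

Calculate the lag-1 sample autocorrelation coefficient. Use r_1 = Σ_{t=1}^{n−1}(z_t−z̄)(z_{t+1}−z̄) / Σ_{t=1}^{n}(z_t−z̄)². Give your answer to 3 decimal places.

Mean z̄ = (54 + 55 + 46 + 60 + 65 + 55 + 58 + 47 + 64 + 64 + 59)/11 = 57.0000
Numerator Σ_{t=1}^{10}(z_t−z̄)(z_{t+1}−z̄) = -16.0000
Denominator Σ(z_t−z̄)² = 414.0000
r_1 = -16.0000 / 414.0000 = -0.039

-0.039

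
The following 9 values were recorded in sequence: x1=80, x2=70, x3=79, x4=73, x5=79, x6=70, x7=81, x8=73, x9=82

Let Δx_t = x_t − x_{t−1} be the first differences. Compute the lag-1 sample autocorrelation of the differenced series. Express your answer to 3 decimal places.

-0.824

First differences Δx: -10, 9, -6, 6, -9, 11, -8, 9
Mean of differences = 0.2500
Numerator Σ(Δx_t−Δx̄)(Δx_{t+1}−Δx̄) = -493.8125
Denominator Σ(Δx_t−Δx̄)² = 599.5000
r_1(Δx) = -493.8125 / 599.5000 = -0.824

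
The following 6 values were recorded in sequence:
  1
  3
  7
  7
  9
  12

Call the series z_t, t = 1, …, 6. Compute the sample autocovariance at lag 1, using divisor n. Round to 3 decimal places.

Mean z̄ = (1 + 3 + 7 + 7 + 9 + 12)/6 = 6.5000
Σ_{t=1}^{5}(z_t−z̄)(z_{t+1}−z̄) = 32.7500
γ_1 = 32.7500 / 6 = 5.458

5.458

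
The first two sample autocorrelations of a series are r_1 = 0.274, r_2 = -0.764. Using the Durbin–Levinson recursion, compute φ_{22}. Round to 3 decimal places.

φ_{22} = (r_2 − r_1²) / (1 − r_1²)
r_1² = (0.274)² = 0.075076
Numerator = -0.764 − 0.0751 = -0.8391; denominator = 1 − 0.0751 = 0.9249
φ_{22} = -0.8391 / 0.9249 = -0.907

-0.907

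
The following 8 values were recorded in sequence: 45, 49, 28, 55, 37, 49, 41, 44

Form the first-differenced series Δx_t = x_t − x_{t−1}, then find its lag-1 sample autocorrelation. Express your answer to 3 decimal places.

-0.854

First differences Δx: 4, -21, 27, -18, 12, -8, 3
Mean of differences = -0.1429
Numerator Σ(Δx_t−Δx̄)(Δx_{t+1}−Δx̄) = -1474.1633
Denominator Σ(Δx_t−Δx̄)² = 1726.8571
r_1(Δx) = -1474.1633 / 1726.8571 = -0.854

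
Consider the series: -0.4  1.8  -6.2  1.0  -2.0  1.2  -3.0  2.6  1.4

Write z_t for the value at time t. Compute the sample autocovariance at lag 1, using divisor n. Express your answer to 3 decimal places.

-3.582

Mean z̄ = (-0.4 + 1.8 − 6.2 + 1.0 − 2.0 + 1.2 − 3.0 + 2.6 + 1.4)/9 = -0.4000
Σ_{t=1}^{8}(z_t−z̄)(z_{t+1}−z̄) = -32.2400
γ_1 = -32.2400 / 9 = -3.582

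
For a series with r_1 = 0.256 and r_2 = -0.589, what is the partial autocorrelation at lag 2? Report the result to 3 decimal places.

-0.700

φ_{22} = (r_2 − r_1²) / (1 − r_1²)
r_1² = (0.256)² = 0.065536
Numerator = -0.589 − 0.0655 = -0.6545; denominator = 1 − 0.0655 = 0.9345
φ_{22} = -0.6545 / 0.9345 = -0.700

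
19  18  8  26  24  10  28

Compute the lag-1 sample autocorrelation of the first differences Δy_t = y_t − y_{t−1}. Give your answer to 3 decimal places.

First differences Δy: -1, -10, 18, -2, -14, 18
Mean of differences = 1.5000
Numerator Σ(Δy_t−Δȳ)(Δy_{t+1}−Δȳ) = -420.2500
Denominator Σ(Δy_t−Δȳ)² = 935.5000
r_1(Δy) = -420.2500 / 935.5000 = -0.449

-0.449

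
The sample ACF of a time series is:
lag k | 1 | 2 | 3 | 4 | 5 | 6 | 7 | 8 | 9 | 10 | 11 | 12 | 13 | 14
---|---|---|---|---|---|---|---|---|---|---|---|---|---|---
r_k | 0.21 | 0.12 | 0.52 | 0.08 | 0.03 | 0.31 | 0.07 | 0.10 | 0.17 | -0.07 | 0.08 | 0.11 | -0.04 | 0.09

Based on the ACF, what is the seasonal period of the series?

3

The largest autocorrelation is r_3 = 0.52, with a weaker echo at lag 6 (0.31); the remaining lags stay at or below 0.21. The elevated value at lag 1 (0.21), dropping to 0.12 at lag 2, reflects decaying short-term dependence rather than seasonality.
The dominant spike at lag 3 indicates a seasonal period of 3.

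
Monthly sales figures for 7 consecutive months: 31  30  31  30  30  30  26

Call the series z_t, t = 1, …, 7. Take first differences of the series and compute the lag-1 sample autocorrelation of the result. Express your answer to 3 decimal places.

-0.182

First differences Δz: -1, 1, -1, 0, 0, -4
Mean of differences = -0.8333
Numerator Σ(Δz_t−Δz̄)(Δz_{t+1}−Δz̄) = -2.6944
Denominator Σ(Δz_t−Δz̄)² = 14.8333
r_1(Δz) = -2.6944 / 14.8333 = -0.182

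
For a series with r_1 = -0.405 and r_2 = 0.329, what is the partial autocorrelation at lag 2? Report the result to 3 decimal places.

0.197

φ_{22} = (r_2 − r_1²) / (1 − r_1²)
r_1² = (-0.405)² = 0.164025
Numerator = 0.329 − 0.1640 = 0.1650; denominator = 1 − 0.1640 = 0.8360
φ_{22} = 0.1650 / 0.8360 = 0.197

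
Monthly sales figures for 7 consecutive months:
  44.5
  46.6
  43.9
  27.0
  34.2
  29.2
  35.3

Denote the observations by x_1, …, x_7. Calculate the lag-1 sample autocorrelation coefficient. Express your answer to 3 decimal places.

0.363

Mean x̄ = (44.5 + 46.6 + 43.9 + 27.0 + 34.2 + 29.2 + 35.3)/7 = 37.2429
Deviations from mean: 7.2571, 9.3571, 6.6571, -10.2429, -3.0429, -8.0429, -1.9429
Σ(x_t−x̄)(x_{t+1}−x̄) = (67.9061) + (62.2918) + (-68.1882) + (31.1676) + (24.4733) + (15.6261) = 133.2767
Denominator Σ(x_t−x̄)² = 367.1771
r_1 = 133.2767 / 367.1771 = 0.363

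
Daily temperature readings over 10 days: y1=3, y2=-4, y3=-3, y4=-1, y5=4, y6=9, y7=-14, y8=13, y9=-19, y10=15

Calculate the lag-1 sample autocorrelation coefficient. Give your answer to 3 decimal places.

-0.740

Mean ȳ = (3 − 4 − 3 − 1 + 4 + 9 − 14 + 13 − 19 + 15)/10 = 0.3000
Numerator Σ_{t=1}^{9}(y_t−ȳ)(y_{t+1}−ȳ) = -800.5900
Denominator Σ(y_t−ȳ)² = 1082.1000
r_1 = -800.5900 / 1082.1000 = -0.740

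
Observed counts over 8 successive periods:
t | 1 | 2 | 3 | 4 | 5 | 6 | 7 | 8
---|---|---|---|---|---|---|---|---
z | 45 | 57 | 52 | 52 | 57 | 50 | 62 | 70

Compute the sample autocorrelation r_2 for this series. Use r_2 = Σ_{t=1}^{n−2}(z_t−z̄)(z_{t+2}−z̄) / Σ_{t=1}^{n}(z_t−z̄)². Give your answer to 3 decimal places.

-0.055

Mean z̄ = (45 + 57 + 52 + 52 + 57 + 50 + 62 + 70)/8 = 55.6250
Deviations from mean: -10.6250, 1.3750, -3.6250, -3.6250, 1.3750, -5.6250, 6.3750, 14.3750
Σ(z_t−z̄)(z_{t+2}−z̄) = (38.5156) + (-4.9844) + (-4.9844) + (20.3906) + (8.7656) + (-80.8594) = -23.1563
Denominator Σ(z_t−z̄)² = 421.8750
r_2 = -23.1563 / 421.8750 = -0.055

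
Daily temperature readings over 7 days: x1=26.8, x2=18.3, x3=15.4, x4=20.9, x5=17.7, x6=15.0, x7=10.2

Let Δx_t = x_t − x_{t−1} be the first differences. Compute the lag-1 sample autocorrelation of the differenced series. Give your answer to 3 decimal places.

-0.039

First differences Δx: -8.5, -2.9, 5.5, -3.2, -2.7, -4.8
Mean of differences = -2.7667
Numerator Σ(Δx_t−Δx̄)(Δx_{t+1}−Δx̄) = -4.0844
Denominator Σ(Δx_t−Δx̄)² = 105.5533
r_1(Δx) = -4.0844 / 105.5533 = -0.039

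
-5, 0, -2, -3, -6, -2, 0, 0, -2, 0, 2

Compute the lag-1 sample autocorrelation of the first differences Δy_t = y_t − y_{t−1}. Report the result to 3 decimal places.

First differences Δy: 5, -2, -1, -3, 4, 2, 0, -2, 2, 2
Mean of differences = 0.7000
Numerator Σ(Δy_t−Δȳ)(Δy_{t+1}−Δȳ) = -9.4900
Denominator Σ(Δy_t−Δȳ)² = 66.1000
r_1(Δy) = -9.4900 / 66.1000 = -0.144

-0.144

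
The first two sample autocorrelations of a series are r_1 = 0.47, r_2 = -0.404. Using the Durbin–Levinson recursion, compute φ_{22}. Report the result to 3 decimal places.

φ_{22} = (r_2 − r_1²) / (1 − r_1²)
r_1² = (0.47)² = 0.2209
Numerator = -0.404 − 0.2209 = -0.6249; denominator = 1 − 0.2209 = 0.7791
φ_{22} = -0.6249 / 0.7791 = -0.802

-0.802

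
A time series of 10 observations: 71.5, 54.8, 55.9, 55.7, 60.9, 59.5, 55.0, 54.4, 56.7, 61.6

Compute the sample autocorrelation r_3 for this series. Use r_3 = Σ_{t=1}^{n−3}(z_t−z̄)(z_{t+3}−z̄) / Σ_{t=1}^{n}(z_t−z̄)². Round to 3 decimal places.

Mean z̄ = (71.5 + 54.8 + 55.9 + 55.7 + 60.9 + 59.5 + 55.0 + 54.4 + 56.7 + 61.6)/10 = 58.6000
Numerator Σ_{t=1}^{7}(z_t−z̄)(z_{t+3}−z̄) = -60.3100
Denominator Σ(z_t−z̄)² = 245.8600
r_3 = -60.3100 / 245.8600 = -0.245

-0.245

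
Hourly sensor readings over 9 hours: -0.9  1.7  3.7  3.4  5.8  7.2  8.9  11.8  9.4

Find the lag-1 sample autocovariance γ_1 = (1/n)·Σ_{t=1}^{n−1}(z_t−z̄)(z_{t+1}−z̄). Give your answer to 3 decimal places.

Mean z̄ = (-0.9 + 1.7 + 3.7 + 3.4 + 5.8 + 7.2 + 8.9 + 11.8 + 9.4)/9 = 5.6667
Σ_{t=1}^{8}(z_t−z̄)(z_{t+1}−z̄) = 85.8956
γ_1 = 85.8956 / 9 = 9.544

9.544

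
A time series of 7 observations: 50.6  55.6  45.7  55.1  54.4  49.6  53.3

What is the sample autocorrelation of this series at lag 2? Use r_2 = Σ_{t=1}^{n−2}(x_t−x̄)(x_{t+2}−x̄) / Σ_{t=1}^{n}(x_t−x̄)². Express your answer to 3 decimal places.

Mean x̄ = (50.6 + 55.6 + 45.7 + 55.1 + 54.4 + 49.6 + 53.3)/7 = 52.0429
Σ(x_t−x̄)(x_{t+2}−x̄) = (9.1518) + (10.8747) + (-14.9510) + (-7.4682) + (2.9633) = 0.5706
Denominator Σ(x_t−x̄)² = 77.4171
r_2 = 0.5706 / 77.4171 = 0.007

0.007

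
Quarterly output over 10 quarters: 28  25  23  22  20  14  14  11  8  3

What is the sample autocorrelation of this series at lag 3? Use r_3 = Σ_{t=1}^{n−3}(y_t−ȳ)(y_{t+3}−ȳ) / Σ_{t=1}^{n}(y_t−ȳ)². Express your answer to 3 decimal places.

0.166

Mean ȳ = (28 + 25 + 23 + 22 + 20 + 14 + 14 + 11 + 8 + 3)/10 = 16.8000
Σ(y_t−ȳ)(y_{t+3}−ȳ) = (58.2400) + (26.2400) + (-17.3600) + (-14.5600) + (-18.5600) + (24.6400) + (38.6400) = 97.2800
Denominator Σ(y_t−ȳ)² = 585.6000
r_3 = 97.2800 / 585.6000 = 0.166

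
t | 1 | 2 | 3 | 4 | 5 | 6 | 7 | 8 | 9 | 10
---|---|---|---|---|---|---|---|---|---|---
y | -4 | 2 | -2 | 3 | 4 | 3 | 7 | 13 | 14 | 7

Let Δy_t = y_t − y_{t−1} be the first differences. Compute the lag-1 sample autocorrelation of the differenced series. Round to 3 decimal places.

First differences Δy: 6, -4, 5, 1, -1, 4, 6, 1, -7
Mean of differences = 1.2222
Numerator Σ(Δy_t−Δȳ)(Δy_{t+1}−Δȳ) = -37.1605
Denominator Σ(Δy_t−Δȳ)² = 167.5556
r_1(Δy) = -37.1605 / 167.5556 = -0.222

-0.222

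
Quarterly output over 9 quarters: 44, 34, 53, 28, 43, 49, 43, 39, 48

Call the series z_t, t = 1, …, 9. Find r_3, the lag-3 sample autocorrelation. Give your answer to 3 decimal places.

Mean z̄ = (44 + 34 + 53 + 28 + 43 + 49 + 43 + 39 + 48)/9 = 42.3333
Σ(z_t−z̄)(z_{t+3}−z̄) = (-23.8889) + (-5.5556) + (71.1111) + (-9.5556) + (-2.2222) + (37.7778) = 67.6667
Denominator Σ(z_t−z̄)² = 480.0000
r_3 = 67.6667 / 480.0000 = 0.141

0.141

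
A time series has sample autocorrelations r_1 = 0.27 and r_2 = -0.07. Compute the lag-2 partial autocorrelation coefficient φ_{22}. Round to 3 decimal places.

φ_{22} = (r_2 − r_1²) / (1 − r_1²)
r_1² = (0.27)² = 0.0729
Numerator = -0.07 − 0.0729 = -0.1429; denominator = 1 − 0.0729 = 0.9271
φ_{22} = -0.1429 / 0.9271 = -0.154

-0.154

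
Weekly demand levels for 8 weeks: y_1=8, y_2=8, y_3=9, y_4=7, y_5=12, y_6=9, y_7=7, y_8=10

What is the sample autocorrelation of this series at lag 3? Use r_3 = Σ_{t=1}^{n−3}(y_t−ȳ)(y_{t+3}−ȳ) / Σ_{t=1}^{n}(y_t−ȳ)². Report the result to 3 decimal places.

Mean ȳ = (8 + 8 + 9 + 7 + 12 + 9 + 7 + 10)/8 = 8.7500
Deviations from mean: -0.7500, -0.7500, 0.2500, -1.7500, 3.2500, 0.2500, -1.7500, 1.2500
Numerator Σ_{t=1}^{5}(y_t−ȳ)(y_{t+3}−ȳ) = 6.0625
Denominator Σ(y_t−ȳ)² = 19.5000
r_3 = 6.0625 / 19.5000 = 0.311

0.311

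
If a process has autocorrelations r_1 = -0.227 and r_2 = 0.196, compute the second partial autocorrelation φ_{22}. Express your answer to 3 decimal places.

0.152

φ_{22} = (r_2 − r_1²) / (1 − r_1²)
r_1² = (-0.227)² = 0.051529
Numerator = 0.196 − 0.0515 = 0.1445; denominator = 1 − 0.0515 = 0.9485
φ_{22} = 0.1445 / 0.9485 = 0.152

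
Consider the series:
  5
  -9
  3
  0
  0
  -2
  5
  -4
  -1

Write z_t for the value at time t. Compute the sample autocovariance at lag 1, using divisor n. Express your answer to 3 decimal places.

-11.160

Mean z̄ = (5 − 9 + 3 + 0 + 0 − 2 + 5 − 4 − 1)/9 = -0.3333
Σ_{t=1}^{8}(z_t−z̄)(z_{t+1}−z̄) = -100.4444
γ_1 = -100.4444 / 9 = -11.160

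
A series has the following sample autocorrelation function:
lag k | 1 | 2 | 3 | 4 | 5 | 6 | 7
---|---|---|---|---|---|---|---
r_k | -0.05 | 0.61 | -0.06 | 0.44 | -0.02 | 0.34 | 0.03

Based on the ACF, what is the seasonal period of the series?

The largest autocorrelation is r_2 = 0.61, with weaker echoes at lags 4 (0.44) and 6 (0.34); the remaining lags stay at or below 0.03.
The dominant spike at lag 2 indicates a seasonal period of 2.

2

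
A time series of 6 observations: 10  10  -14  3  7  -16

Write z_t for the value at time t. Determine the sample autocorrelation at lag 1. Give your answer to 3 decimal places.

Mean z̄ = (10 + 10 − 14 + 3 + 7 − 16)/6 = 0.0000
Deviations from mean: 10.0000, 10.0000, -14.0000, 3.0000, 7.0000, -16.0000
Σ(z_t−z̄)(z_{t+1}−z̄) = (100.0000) + (-140.0000) + (-42.0000) + (21.0000) + (-112.0000) = -173.0000
Denominator Σ(z_t−z̄)² = 710.0000
r_1 = -173.0000 / 710.0000 = -0.244

-0.244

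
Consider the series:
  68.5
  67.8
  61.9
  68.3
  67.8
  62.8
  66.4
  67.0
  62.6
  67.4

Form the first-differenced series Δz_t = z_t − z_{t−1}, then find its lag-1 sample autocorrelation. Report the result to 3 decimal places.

-0.475

First differences Δz: -0.7, -5.9, 6.4, -0.5, -5.0, 3.6, 0.6, -4.4, 4.8
Mean of differences = -0.1222
Numerator Σ(Δz_t−Δz̄)(Δz_{t+1}−Δz̄) = -74.5805
Denominator Σ(Δz_t−Δz̄)² = 157.0956
r_1(Δz) = -74.5805 / 157.0956 = -0.475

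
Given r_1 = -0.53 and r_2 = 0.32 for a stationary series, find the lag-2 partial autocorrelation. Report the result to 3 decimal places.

φ_{22} = (r_2 − r_1²) / (1 − r_1²)
r_1² = (-0.53)² = 0.2809
Numerator = 0.32 − 0.2809 = 0.0391; denominator = 1 − 0.2809 = 0.7191
φ_{22} = 0.0391 / 0.7191 = 0.054

0.054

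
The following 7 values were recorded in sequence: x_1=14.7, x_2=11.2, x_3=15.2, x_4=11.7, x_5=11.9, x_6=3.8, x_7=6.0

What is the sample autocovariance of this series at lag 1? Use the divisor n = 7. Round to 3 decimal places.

Mean x̄ = (14.7 + 11.2 + 15.2 + 11.7 + 11.9 + 3.8 + 6.0)/7 = 10.6429
Σ_{t=1}^{6}(x_t−x̄)(x_{t+1}−x̄) = 34.1139
γ_1 = 34.1139 / 7 = 4.873

4.873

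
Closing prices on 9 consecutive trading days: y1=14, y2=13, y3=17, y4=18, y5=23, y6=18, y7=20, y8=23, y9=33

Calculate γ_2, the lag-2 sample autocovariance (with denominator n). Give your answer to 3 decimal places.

2.281

Mean ȳ = (14 + 13 + 17 + 18 + 23 + 18 + 20 + 23 + 33)/9 = 19.8889
Σ_{t=1}^{7}(y_t−ȳ)(y_{t+2}−ȳ) = 20.5309
γ_2 = 20.5309 / 9 = 2.281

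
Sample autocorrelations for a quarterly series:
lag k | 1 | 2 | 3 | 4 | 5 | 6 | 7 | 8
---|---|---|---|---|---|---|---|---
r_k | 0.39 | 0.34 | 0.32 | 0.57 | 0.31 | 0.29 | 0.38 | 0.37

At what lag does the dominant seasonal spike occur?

The largest autocorrelation is r_4 = 0.57; the remaining lags stay at or below 0.39. The elevated value at lag 1 (0.39), dropping to 0.34 at lag 2, reflects decaying short-term dependence rather than seasonality.
The dominant spike at lag 4 indicates a seasonal period of 4.

4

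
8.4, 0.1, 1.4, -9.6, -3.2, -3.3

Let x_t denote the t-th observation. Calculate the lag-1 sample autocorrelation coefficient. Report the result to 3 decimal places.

0.090

Mean x̄ = (8.4 + 0.1 + 1.4 − 9.6 − 3.2 − 3.3)/6 = -1.0333
Deviations from mean: 9.4333, 1.1333, 2.4333, -8.5667, -2.1667, -2.2667
Σ(x_t−x̄)(x_{t+1}−x̄) = (10.6911) + (2.7578) + (-20.8456) + (18.5611) + (4.9111) = 16.0756
Denominator Σ(x_t−x̄)² = 179.4133
r_1 = 16.0756 / 179.4133 = 0.090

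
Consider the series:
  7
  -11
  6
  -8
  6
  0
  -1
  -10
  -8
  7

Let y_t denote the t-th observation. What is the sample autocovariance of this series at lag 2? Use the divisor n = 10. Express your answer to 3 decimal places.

8.672

Mean ȳ = (7 − 11 + 6 − 8 + 6 + 0 − 1 − 10 − 8 + 7)/10 = -1.2000
Σ_{t=1}^{8}(y_t−ȳ)(y_{t+2}−ȳ) = 86.7200
γ_2 = 86.7200 / 10 = 8.672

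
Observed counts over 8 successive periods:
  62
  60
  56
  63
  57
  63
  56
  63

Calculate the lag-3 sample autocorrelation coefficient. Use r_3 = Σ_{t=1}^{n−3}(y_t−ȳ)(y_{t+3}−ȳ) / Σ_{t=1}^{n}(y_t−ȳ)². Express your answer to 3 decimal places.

Mean ȳ = (62 + 60 + 56 + 63 + 57 + 63 + 56 + 63)/8 = 60.0000
Deviations from mean: 2.0000, 0.0000, -4.0000, 3.0000, -3.0000, 3.0000, -4.0000, 3.0000
Σ(y_t−ȳ)(y_{t+3}−ȳ) = (6.0000) + (0.0000) + (-12.0000) + (-12.0000) + (-9.0000) = -27.0000
Denominator Σ(y_t−ȳ)² = 72.0000
r_3 = -27.0000 / 72.0000 = -0.375

-0.375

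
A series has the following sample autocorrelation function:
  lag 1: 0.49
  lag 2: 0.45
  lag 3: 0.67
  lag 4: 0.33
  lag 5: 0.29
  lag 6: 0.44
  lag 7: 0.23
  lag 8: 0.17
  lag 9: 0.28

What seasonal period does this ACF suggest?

The largest autocorrelation is r_3 = 0.67; the remaining lags stay at or below 0.49. The elevated value at lag 1 (0.49), dropping to 0.45 at lag 2, reflects decaying short-term dependence rather than seasonality.
The dominant spike at lag 3 indicates a seasonal period of 3.

3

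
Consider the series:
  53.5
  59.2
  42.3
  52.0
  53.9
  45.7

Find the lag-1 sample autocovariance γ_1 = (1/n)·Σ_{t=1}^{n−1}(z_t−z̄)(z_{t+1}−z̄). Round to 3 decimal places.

-12.060

Mean z̄ = (53.5 + 59.2 + 42.3 + 52.0 + 53.9 + 45.7)/6 = 51.1000
Deviations: 2.4000, 8.1000, -8.8000, 0.9000, 2.8000, -5.4000
Σ_{t=1}^{5}(z_t−z̄)(z_{t+1}−z̄) = -72.3600
γ_1 = -72.3600 / 6 = -12.060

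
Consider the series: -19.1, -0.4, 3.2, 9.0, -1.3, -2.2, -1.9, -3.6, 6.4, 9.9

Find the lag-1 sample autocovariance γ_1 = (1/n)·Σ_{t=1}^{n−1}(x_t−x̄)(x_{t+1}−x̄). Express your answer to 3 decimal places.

Mean x̄ = (-19.1 − 0.4 + 3.2 + 9.0 − 1.3 − 2.2 − 1.9 − 3.6 + 6.4 + 9.9)/10 = 0.0000
Σ_{t=1}^{9}(x_t−x̄)(x_{t+1}−x̄) = 77.6600
γ_1 = 77.6600 / 10 = 7.766

7.766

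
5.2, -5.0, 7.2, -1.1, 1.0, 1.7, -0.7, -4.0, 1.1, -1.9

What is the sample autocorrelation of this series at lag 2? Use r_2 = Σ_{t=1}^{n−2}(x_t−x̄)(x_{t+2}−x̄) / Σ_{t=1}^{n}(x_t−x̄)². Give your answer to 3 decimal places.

Mean x̄ = (5.2 − 5.0 + 7.2 − 1.1 + 1.0 + 1.7 − 0.7 − 4.0 + 1.1 − 1.9)/10 = 0.3500
Numerator Σ_{t=1}^{8}(x_t−x̄)(x_{t+2}−x̄) = 45.9200
Denominator Σ(x_t−x̄)² = 129.0650
r_2 = 45.9200 / 129.0650 = 0.356

0.356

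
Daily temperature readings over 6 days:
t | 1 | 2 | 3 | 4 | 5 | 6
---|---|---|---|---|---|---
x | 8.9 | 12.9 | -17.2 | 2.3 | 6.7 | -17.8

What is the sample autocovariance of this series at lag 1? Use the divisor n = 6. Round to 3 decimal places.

Mean x̄ = (8.9 + 12.9 − 17.2 + 2.3 + 6.7 − 17.8)/6 = -0.7000
Deviations: 9.6000, 13.6000, -16.5000, 3.0000, 7.4000, -17.1000
Σ_{t=1}^{5}(x_t−x̄)(x_{t+1}−x̄) = -247.6800
γ_1 = -247.6800 / 6 = -41.280

-41.280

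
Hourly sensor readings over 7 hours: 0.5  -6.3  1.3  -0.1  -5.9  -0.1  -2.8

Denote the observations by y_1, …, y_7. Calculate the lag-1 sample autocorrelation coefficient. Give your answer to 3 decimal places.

Mean ȳ = (0.5 − 6.3 + 1.3 − 0.1 − 5.9 − 0.1 − 2.8)/7 = -1.9143
Deviations from mean: 2.4143, -4.3857, 3.2143, 1.8143, -3.9857, 1.8143, -0.8857
Numerator Σ_{t=1}^{6}(y_t−ȳ)(y_{t+1}−ȳ) = -34.9231
Denominator Σ(y_t−ȳ)² = 58.6486
r_1 = -34.9231 / 58.6486 = -0.595

-0.595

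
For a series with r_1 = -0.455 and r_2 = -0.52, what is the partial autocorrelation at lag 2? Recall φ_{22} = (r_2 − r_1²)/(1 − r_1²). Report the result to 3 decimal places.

φ_{22} = (r_2 − r_1²) / (1 − r_1²)
r_1² = (-0.455)² = 0.207025
Numerator = -0.52 − 0.2070 = -0.7270; denominator = 1 − 0.2070 = 0.7930
φ_{22} = -0.7270 / 0.7930 = -0.917

-0.917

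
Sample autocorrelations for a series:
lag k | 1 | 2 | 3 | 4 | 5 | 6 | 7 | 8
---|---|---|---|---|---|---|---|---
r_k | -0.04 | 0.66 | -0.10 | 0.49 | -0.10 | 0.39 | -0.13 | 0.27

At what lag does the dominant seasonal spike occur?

2

The largest autocorrelation is r_2 = 0.66, with weaker echoes at lags 4 (0.49), 6 (0.39) and 8 (0.27); the remaining lags stay at or below -0.04.
The dominant spike at lag 2 indicates a seasonal period of 2.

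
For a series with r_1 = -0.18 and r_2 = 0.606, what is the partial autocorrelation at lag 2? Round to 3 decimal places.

φ_{22} = (r_2 − r_1²) / (1 − r_1²)
r_1² = (-0.18)² = 0.0324
Numerator = 0.606 − 0.0324 = 0.5736; denominator = 1 − 0.0324 = 0.9676
φ_{22} = 0.5736 / 0.9676 = 0.593

0.593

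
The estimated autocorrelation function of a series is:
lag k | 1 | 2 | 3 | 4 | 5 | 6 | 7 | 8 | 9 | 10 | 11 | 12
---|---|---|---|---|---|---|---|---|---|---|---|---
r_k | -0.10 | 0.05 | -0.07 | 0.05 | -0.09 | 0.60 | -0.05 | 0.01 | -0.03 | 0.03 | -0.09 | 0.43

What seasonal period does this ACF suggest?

6

The largest autocorrelation is r_6 = 0.60, with a weaker echo at lag 12 (0.43); the remaining lags stay at or below 0.05.
The dominant spike at lag 6 indicates a seasonal period of 6.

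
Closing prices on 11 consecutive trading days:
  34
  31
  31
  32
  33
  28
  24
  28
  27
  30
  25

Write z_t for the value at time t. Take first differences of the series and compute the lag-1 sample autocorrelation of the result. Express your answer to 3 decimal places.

First differences Δz: -3, 0, 1, 1, -5, -4, 4, -1, 3, -5
Mean of differences = -0.9000
Numerator Σ(Δz_t−Δz̄)(Δz_{t+1}−Δz̄) = -23.7100
Denominator Σ(Δz_t−Δz̄)² = 94.9000
r_1(Δz) = -23.7100 / 94.9000 = -0.250

-0.250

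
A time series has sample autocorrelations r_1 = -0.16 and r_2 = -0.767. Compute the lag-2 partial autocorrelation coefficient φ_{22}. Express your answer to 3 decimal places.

φ_{22} = (r_2 − r_1²) / (1 − r_1²)
r_1² = (-0.16)² = 0.0256
Numerator = -0.767 − 0.0256 = -0.7926; denominator = 1 − 0.0256 = 0.9744
φ_{22} = -0.7926 / 0.9744 = -0.813

-0.813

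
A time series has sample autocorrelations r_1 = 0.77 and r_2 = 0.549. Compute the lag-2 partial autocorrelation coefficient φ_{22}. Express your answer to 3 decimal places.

φ_{22} = (r_2 − r_1²) / (1 − r_1²)
r_1² = (0.77)² = 0.5929
Numerator = 0.549 − 0.5929 = -0.0439; denominator = 1 − 0.5929 = 0.4071
φ_{22} = -0.0439 / 0.4071 = -0.108

-0.108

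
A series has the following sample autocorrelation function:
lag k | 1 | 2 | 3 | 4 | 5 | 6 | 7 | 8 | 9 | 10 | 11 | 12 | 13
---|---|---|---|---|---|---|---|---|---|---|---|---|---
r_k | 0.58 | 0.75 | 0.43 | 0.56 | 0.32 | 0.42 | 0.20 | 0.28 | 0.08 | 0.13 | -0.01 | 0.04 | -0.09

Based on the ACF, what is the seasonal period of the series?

2

The largest autocorrelation is r_2 = 0.75; the remaining lags stay at or below 0.58.
The dominant spike at lag 2 indicates a seasonal period of 2.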